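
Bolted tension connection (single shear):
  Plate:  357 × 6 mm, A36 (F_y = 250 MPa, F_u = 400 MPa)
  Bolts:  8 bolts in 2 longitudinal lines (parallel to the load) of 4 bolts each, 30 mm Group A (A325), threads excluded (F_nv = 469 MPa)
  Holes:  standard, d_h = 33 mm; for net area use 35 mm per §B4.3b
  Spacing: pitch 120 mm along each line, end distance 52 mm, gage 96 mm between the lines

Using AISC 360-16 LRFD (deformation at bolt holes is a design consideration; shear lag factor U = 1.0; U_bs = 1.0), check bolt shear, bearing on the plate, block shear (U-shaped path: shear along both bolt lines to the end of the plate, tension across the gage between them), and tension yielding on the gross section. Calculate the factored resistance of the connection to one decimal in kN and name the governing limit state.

Bolt shear: A_b = π(30)²/4 = 706.86 mm². φR_n = 0.75 × 469 × 706.86 × 8 × 1 = 1989.1 kN.
Bearing (6 mm plate, F_u = 400 MPa): end bolts L_c = 52 − 33/2 = 35.5, R_n = min(1.2×35.5×6×400, 2.4×30×6×400) = 102.24 kN/bolt; interior L_c = 120 − 33 = 87, R_n = 172.8 kN/bolt. φR_n = 0.75 × (2×102.24 + 6×172.8) = 931.0 kN.
Block shear: shear path 2×[52+3×120] = 2×412 mm, A_gv = 4944, A_nv = 2×(412 − 3.5×35)×6 = 3474 mm²; tension across gage: (96 − 1×35)×6 = 366 mm². R_n = min(0.6×400×3474, 0.6×250×4944) + 1.0×400×366 = min(833.76, 741.6) + 146.4 = 888 kN. φR_n = 0.75 × 888 = 666.0 kN.
Tension yield (gross): A_g = 357×6 = 2142 mm². φR_n = 0.90 × 250 × 2142 = 482.0 kN.
Governing: min(1989.1, 931.0, 666.0, 482.0) = 482.0 kN → gross-section yield.

482.0 kN (gross-section yield governs)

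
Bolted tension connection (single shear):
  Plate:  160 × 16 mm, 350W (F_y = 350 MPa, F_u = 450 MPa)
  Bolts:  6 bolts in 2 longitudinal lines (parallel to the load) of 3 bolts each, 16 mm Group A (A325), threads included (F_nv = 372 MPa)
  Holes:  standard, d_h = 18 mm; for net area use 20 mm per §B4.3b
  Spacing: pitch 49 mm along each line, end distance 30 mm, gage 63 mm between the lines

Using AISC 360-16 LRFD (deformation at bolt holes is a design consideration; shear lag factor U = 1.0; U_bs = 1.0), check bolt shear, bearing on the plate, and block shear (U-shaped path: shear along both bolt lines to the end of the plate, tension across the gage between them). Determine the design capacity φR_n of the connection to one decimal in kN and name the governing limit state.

Bolt shear: A_b = π(16)²/4 = 201.06 mm². φR_n = 0.75 × 372 × 201.06 × 6 × 1 = 336.6 kN.
Bearing (16 mm plate, F_u = 450 MPa): end bolts L_c = 30 − 18/2 = 21, R_n = min(1.2×21×16×450, 2.4×16×16×450) = 181.44 kN/bolt; interior L_c = 49 − 18 = 31, R_n = 267.84 kN/bolt. φR_n = 0.75 × (2×181.44 + 4×267.84) = 1075.7 kN.
Block shear: shear path 2×[30+2×49] = 2×128 mm, A_gv = 4096, A_nv = 2×(128 − 2.5×20)×16 = 2496 mm²; tension across gage: (63 − 1×20)×16 = 688 mm². R_n = min(0.6×450×2496, 0.6×350×4096) + 1.0×450×688 = min(673.92, 860.16) + 309.6 = 983.52 kN. φR_n = 0.75 × 983.52 = 737.6 kN.
Governing: min(336.6, 1075.7, 737.6) = 336.6 kN → bolt shear.

336.6 kN (bolt shear governs)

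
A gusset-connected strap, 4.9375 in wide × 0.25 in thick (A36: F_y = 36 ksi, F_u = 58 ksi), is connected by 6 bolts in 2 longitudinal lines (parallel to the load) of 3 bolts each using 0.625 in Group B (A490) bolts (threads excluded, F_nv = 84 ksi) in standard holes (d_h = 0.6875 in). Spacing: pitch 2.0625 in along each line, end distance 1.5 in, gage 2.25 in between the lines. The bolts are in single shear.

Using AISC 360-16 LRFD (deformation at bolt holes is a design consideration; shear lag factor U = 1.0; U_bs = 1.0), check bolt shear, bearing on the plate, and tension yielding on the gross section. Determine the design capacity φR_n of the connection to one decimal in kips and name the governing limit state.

40.0 kips (gross-section yield governs)

Bolt shear: A_b = π(0.625)²/4 = 0.3068 in². φR_n = 0.75 × 84 × 0.3068 × 6 × 1 = 116.0 kips.
Bearing (0.25 in plate, F_u = 58 ksi): end bolts L_c = 1.5 − 0.6875/2 = 1.15625, R_n = min(1.2×1.15625×0.25×58, 2.4×0.625×0.25×58) = 20.119 kips/bolt; interior L_c = 2.0625 − 0.6875 = 1.375, R_n = 21.75 kips/bolt. φR_n = 0.75 × (2×20.119 + 4×21.75) = 95.4 kips.
Tension yield (gross): A_g = 4.9375×0.25 = 1.2344 in². φR_n = 0.90 × 36 × 1.2344 = 40.0 kips.
Governing: min(116.0, 95.4, 40.0) = 40.0 kips → gross-section yield.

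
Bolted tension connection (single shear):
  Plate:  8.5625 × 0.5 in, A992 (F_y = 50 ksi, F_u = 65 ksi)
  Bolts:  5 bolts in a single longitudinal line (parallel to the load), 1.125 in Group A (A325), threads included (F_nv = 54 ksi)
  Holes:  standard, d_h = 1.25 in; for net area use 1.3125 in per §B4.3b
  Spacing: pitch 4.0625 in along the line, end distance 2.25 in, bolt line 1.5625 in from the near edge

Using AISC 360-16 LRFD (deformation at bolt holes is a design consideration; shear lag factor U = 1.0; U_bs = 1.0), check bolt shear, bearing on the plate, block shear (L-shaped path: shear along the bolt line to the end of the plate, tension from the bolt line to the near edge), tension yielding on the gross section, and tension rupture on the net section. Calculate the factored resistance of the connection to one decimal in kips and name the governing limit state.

Bolt shear: A_b = π(1.125)²/4 = 0.99402 in². φR_n = 0.75 × 54 × 0.99402 × 5 × 1 = 201.3 kips.
Bearing (0.5 in plate, F_u = 65 ksi): end bolts L_c = 2.25 − 1.25/2 = 1.625, R_n = min(1.2×1.625×0.5×65, 2.4×1.125×0.5×65) = 63.375 kips/bolt; interior L_c = 4.0625 − 1.25 = 2.8125, R_n = 87.75 kips/bolt. φR_n = 0.75 × (1×63.375 + 4×87.75) = 310.8 kips.
Block shear: shear path 1×[2.25+4×4.0625] = 1×18.5 in, A_gv = 9.25, A_nv = 1×(18.5 − 4.5×1.3125)×0.5 = 6.2969 in²; tension to near edge: (1.5625 − 0.5×1.3125)×0.5 = 0.45313 in². R_n = min(0.6×65×6.2969, 0.6×50×9.25) + 1.0×65×0.45313 = min(245.58, 277.5) + 29.453 = 275.03 kips. φR_n = 0.75 × 275.03 = 206.3 kips.
Tension yield (gross): A_g = 8.5625×0.5 = 4.2813 in². φR_n = 0.90 × 50 × 4.2813 = 192.7 kips.
Tension rupture (net): A_n = (8.5625 − 1×1.3125)×0.5 = 3.625 in² (U = 1.0, A_e = A_n). φR_n = 0.75 × 65 × 3.625 = 176.7 kips.
Governing: min(201.3, 310.8, 206.3, 192.7, 176.7) = 176.7 kips → net-section rupture.

176.7 kips (net-section rupture governs)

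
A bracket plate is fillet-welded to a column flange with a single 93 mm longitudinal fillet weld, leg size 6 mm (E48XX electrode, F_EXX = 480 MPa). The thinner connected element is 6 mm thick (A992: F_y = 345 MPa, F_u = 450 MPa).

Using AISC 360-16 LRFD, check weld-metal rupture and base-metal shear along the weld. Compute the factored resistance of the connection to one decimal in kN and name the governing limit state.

Weld metal: throat = 0.707×6 = 4.242 mm, L = 93 mm. φR_n = 0.75 × 0.6 × 480 × 4.242 × 93 = 85.2 kN.
Base metal shear (6 mm plate): yield φR_n = 1.0×0.6×345×6×93 = 115.5 kN; rupture φR_n = 0.75×0.6×450×6×93 = 113.0 kN; take 113.0 kN (rupture).
Governing: min(85.2, 113.0) = 85.2 kN → weld metal.

85.2 kN (weld metal governs)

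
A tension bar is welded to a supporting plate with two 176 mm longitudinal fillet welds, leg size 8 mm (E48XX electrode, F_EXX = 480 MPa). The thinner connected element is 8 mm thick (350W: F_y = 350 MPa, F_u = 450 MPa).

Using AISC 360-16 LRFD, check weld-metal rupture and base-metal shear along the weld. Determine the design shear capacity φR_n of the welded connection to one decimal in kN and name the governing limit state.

Weld metal: throat = 0.707×8 = 5.656 mm, L = 2×176 = 352 mm. φR_n = 0.75 × 0.6 × 480 × 5.656 × 352 = 430.0 kN.
Base metal shear (8 mm plate): yield φR_n = 1.0×0.6×350×8×352 = 591.4 kN; rupture φR_n = 0.75×0.6×450×8×352 = 570.2 kN; take 570.2 kN (rupture).
Governing: min(430.0, 570.2) = 430.0 kN → weld metal.

430.0 kN (weld metal governs)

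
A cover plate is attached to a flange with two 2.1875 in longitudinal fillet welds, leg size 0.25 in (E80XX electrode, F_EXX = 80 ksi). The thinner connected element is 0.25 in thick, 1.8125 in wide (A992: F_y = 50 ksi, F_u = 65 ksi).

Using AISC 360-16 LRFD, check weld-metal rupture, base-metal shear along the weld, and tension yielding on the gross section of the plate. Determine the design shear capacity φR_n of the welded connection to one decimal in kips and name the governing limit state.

20.4 kips (gross-section yield governs)

Weld metal: throat = 0.707×0.25 = 0.17675 in, L = 2×2.1875 = 4.375 in. φR_n = 0.75 × 0.6 × 80 × 0.17675 × 4.375 = 27.8 kips.
Base metal shear (0.25 in plate): yield φR_n = 1.0×0.6×50×0.25×4.375 = 32.8 kips; rupture φR_n = 0.75×0.6×65×0.25×4.375 = 32.0 kips; take 32.0 kips (rupture).
Tension yield (gross): A_g = 1.8125×0.25 = 0.45313 in². φR_n = 0.90 × 50 × 0.45313 = 20.4 kips.
Governing: min(27.8, 32.0, 20.4) = 20.4 kips → gross-section yield.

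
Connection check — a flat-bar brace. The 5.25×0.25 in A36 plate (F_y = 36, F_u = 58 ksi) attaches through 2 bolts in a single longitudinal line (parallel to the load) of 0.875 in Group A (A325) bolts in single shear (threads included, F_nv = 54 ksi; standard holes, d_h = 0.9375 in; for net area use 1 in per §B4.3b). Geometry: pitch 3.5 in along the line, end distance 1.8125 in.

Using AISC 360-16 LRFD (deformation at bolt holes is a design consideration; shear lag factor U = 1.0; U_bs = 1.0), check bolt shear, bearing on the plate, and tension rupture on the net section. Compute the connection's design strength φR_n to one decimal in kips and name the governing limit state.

Bolt shear: A_b = π(0.875)²/4 = 0.60132 in². φR_n = 0.75 × 54 × 0.60132 × 2 × 1 = 48.7 kips.
Bearing (0.25 in plate, F_u = 58 ksi): end bolts L_c = 1.8125 − 0.9375/2 = 1.34375, R_n = min(1.2×1.34375×0.25×58, 2.4×0.875×0.25×58) = 23.381 kips/bolt; interior L_c = 3.5 − 0.9375 = 2.5625, R_n = 30.45 kips/bolt. φR_n = 0.75 × (1×23.381 + 1×30.45) = 40.4 kips.
Tension rupture (net): A_n = (5.25 − 1×1)×0.25 = 1.0625 in² (U = 1.0, A_e = A_n). φR_n = 0.75 × 58 × 1.0625 = 46.2 kips.
Governing: min(48.7, 40.4, 46.2) = 40.4 kips → bearing.

40.4 kips (bearing governs)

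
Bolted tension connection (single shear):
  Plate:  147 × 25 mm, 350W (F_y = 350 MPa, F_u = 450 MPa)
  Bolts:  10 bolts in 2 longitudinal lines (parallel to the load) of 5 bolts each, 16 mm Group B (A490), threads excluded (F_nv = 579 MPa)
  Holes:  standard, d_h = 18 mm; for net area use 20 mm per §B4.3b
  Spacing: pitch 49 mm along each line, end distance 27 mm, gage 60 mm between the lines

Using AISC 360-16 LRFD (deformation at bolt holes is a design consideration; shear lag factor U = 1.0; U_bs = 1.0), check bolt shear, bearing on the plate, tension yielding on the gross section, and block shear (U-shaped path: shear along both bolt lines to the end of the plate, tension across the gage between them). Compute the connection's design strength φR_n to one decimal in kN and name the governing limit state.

Bolt shear: A_b = π(16)²/4 = 201.06 mm². φR_n = 0.75 × 579 × 201.06 × 10 × 1 = 873.1 kN.
Bearing (25 mm plate, F_u = 450 MPa): end bolts L_c = 27 − 18/2 = 18, R_n = min(1.2×18×25×450, 2.4×16×25×450) = 243 kN/bolt; interior L_c = 49 − 18 = 31, R_n = 418.5 kN/bolt. φR_n = 0.75 × (2×243 + 8×418.5) = 2875.5 kN.
Tension yield (gross): A_g = 147×25 = 3675 mm². φR_n = 0.90 × 350 × 3675 = 1157.6 kN.
Block shear: shear path 2×[27+4×49] = 2×223 mm, A_gv = 11150, A_nv = 2×(223 − 4.5×20)×25 = 6650 mm²; tension across gage: (60 − 1×20)×25 = 1000 mm². R_n = min(0.6×450×6650, 0.6×350×11150) + 1.0×450×1000 = min(1795.5, 2341.5) + 450 = 2245.5 kN. φR_n = 0.75 × 2245.5 = 1684.1 kN.
Governing: min(873.1, 2875.5, 1157.6, 1684.1) = 873.1 kN → bolt shear.

873.1 kN (bolt shear governs)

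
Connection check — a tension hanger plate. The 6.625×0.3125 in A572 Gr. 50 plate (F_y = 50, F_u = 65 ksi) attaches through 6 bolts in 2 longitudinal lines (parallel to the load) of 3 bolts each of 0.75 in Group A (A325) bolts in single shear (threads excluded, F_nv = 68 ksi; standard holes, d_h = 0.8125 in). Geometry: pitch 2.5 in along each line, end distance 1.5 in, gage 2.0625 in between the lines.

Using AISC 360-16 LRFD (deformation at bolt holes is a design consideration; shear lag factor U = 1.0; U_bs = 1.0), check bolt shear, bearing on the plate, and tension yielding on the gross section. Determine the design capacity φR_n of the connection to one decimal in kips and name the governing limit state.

Bolt shear: A_b = π(0.75)²/4 = 0.44179 in². φR_n = 0.75 × 68 × 0.44179 × 6 × 1 = 135.2 kips.
Bearing (0.3125 in plate, F_u = 65 ksi): end bolts L_c = 1.5 − 0.8125/2 = 1.09375, R_n = min(1.2×1.09375×0.3125×65, 2.4×0.75×0.3125×65) = 26.66 kips/bolt; interior L_c = 2.5 − 0.8125 = 1.6875, R_n = 36.563 kips/bolt. φR_n = 0.75 × (2×26.66 + 4×36.563) = 149.7 kips.
Tension yield (gross): A_g = 6.625×0.3125 = 2.0703 in². φR_n = 0.90 × 50 × 2.0703 = 93.2 kips.
Governing: min(135.2, 149.7, 93.2) = 93.2 kips → gross-section yield.

93.2 kips (gross-section yield governs)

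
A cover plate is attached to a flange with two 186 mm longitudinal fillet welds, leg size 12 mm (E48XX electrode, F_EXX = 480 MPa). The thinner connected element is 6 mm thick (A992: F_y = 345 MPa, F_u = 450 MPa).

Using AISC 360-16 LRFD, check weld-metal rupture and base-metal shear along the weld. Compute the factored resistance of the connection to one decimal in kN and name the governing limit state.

452.0 kN (base-metal shear governs)

Weld metal: throat = 0.707×12 = 8.484 mm, L = 2×186 = 372 mm. φR_n = 0.75 × 0.6 × 480 × 8.484 × 372 = 681.7 kN.
Base metal shear (6 mm plate): yield φR_n = 1.0×0.6×345×6×372 = 462.0 kN; rupture φR_n = 0.75×0.6×450×6×372 = 452.0 kN; take 452.0 kN (rupture).
Governing: min(681.7, 452.0) = 452.0 kN → base-metal shear.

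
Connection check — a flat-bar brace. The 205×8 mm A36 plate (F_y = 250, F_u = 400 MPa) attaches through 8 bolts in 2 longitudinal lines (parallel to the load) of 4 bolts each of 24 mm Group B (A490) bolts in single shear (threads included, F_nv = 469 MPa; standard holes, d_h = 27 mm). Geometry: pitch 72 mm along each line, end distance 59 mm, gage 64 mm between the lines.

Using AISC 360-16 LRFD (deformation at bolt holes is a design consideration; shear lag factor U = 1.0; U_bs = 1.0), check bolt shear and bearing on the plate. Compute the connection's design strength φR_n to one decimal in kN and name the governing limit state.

Bolt shear: A_b = π(24)²/4 = 452.39 mm². φR_n = 0.75 × 469 × 452.39 × 8 × 1 = 1273.0 kN.
Bearing (8 mm plate, F_u = 400 MPa): end bolts L_c = 59 − 27/2 = 45.5, R_n = min(1.2×45.5×8×400, 2.4×24×8×400) = 174.72 kN/bolt; interior L_c = 72 − 27 = 45, R_n = 172.8 kN/bolt. φR_n = 0.75 × (2×174.72 + 6×172.8) = 1039.7 kN.
Governing: min(1273.0, 1039.7) = 1039.7 kN → bearing.

1039.7 kN (bearing governs)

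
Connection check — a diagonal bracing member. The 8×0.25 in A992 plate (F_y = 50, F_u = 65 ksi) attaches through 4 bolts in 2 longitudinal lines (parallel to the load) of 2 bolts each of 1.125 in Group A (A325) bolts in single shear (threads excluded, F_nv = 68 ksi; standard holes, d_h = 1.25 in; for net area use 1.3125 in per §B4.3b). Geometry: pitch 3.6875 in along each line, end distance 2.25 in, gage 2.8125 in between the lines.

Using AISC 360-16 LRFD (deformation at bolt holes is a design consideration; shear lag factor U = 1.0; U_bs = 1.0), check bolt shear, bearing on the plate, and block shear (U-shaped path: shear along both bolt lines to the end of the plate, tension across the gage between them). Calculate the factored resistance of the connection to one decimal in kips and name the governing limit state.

76.3 kips (block shear governs)

Bolt shear: A_b = π(1.125)²/4 = 0.99402 in². φR_n = 0.75 × 68 × 0.99402 × 4 × 1 = 202.8 kips.
Bearing (0.25 in plate, F_u = 65 ksi): end bolts L_c = 2.25 − 1.25/2 = 1.625, R_n = min(1.2×1.625×0.25×65, 2.4×1.125×0.25×65) = 31.688 kips/bolt; interior L_c = 3.6875 − 1.25 = 2.4375, R_n = 43.875 kips/bolt. φR_n = 0.75 × (2×31.688 + 2×43.875) = 113.3 kips.
Block shear: shear path 2×[2.25+1×3.6875] = 2×5.9375 in, A_gv = 2.9688, A_nv = 2×(5.9375 − 1.5×1.3125)×0.25 = 1.9844 in²; tension across gage: (2.8125 − 1×1.3125)×0.25 = 0.375 in². R_n = min(0.6×65×1.9844, 0.6×50×2.9688) + 1.0×65×0.375 = min(77.392, 89.064) + 24.375 = 101.77 kips. φR_n = 0.75 × 101.77 = 76.3 kips.
Governing: min(202.8, 113.3, 76.3) = 76.3 kips → block shear.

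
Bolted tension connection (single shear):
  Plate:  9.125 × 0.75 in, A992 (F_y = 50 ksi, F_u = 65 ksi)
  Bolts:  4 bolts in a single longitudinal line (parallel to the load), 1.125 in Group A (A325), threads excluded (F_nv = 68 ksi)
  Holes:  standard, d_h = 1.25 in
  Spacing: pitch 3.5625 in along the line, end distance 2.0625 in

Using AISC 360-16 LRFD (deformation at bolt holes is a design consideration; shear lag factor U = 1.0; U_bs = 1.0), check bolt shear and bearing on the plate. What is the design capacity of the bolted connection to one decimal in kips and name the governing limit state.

Bolt shear: A_b = π(1.125)²/4 = 0.99402 in². φR_n = 0.75 × 68 × 0.99402 × 4 × 1 = 202.8 kips.
Bearing (0.75 in plate, F_u = 65 ksi): end bolts L_c = 2.0625 − 1.25/2 = 1.4375, R_n = min(1.2×1.4375×0.75×65, 2.4×1.125×0.75×65) = 84.094 kips/bolt; interior L_c = 3.5625 − 1.25 = 2.3125, R_n = 131.63 kips/bolt. φR_n = 0.75 × (1×84.094 + 3×131.63) = 359.2 kips.
Governing: min(202.8, 359.2) = 202.8 kips → bolt shear.

202.8 kips (bolt shear governs)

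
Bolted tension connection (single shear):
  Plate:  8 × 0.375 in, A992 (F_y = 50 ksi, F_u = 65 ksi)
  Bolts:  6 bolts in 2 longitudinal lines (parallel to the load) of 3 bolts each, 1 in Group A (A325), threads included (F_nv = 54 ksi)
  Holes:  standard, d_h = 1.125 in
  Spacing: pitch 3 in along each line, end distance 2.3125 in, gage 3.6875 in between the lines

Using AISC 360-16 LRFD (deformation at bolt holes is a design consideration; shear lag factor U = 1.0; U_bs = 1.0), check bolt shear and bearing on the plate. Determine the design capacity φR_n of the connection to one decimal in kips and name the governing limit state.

Bolt shear: A_b = π(1)²/4 = 0.7854 in². φR_n = 0.75 × 54 × 0.7854 × 6 × 1 = 190.9 kips.
Bearing (0.375 in plate, F_u = 65 ksi): end bolts L_c = 2.3125 − 1.125/2 = 1.75, R_n = min(1.2×1.75×0.375×65, 2.4×1×0.375×65) = 51.188 kips/bolt; interior L_c = 3 − 1.125 = 1.875, R_n = 54.844 kips/bolt. φR_n = 0.75 × (2×51.188 + 4×54.844) = 241.3 kips.
Governing: min(190.9, 241.3) = 190.9 kips → bolt shear.

190.9 kips (bolt shear governs)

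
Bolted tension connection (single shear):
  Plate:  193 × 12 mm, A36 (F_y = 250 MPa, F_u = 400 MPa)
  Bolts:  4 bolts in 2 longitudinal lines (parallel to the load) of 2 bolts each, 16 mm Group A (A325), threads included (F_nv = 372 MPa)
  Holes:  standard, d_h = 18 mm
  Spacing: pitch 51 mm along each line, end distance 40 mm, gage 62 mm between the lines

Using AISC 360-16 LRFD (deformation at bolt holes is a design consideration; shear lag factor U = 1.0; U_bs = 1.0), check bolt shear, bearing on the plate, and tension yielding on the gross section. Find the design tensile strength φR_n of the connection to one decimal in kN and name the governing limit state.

Bolt shear: A_b = π(16)²/4 = 201.06 mm². φR_n = 0.75 × 372 × 201.06 × 4 × 1 = 224.4 kN.
Bearing (12 mm plate, F_u = 400 MPa): end bolts L_c = 40 − 18/2 = 31, R_n = min(1.2×31×12×400, 2.4×16×12×400) = 178.56 kN/bolt; interior L_c = 51 − 18 = 33, R_n = 184.32 kN/bolt. φR_n = 0.75 × (2×178.56 + 2×184.32) = 544.3 kN.
Tension yield (gross): A_g = 193×12 = 2316 mm². φR_n = 0.90 × 250 × 2316 = 521.1 kN.
Governing: min(224.4, 544.3, 521.1) = 224.4 kN → bolt shear.

224.4 kN (bolt shear governs)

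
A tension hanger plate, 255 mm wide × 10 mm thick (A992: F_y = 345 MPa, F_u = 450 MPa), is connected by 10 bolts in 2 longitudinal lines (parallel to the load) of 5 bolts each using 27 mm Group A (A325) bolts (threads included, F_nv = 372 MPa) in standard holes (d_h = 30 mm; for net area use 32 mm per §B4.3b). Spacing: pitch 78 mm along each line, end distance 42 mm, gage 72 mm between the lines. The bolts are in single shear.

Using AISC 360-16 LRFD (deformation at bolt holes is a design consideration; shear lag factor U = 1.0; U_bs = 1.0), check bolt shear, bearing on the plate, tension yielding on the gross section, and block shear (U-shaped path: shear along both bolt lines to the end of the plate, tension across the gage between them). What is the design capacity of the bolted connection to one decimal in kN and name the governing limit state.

Bolt shear: A_b = π(27)²/4 = 572.56 mm². φR_n = 0.75 × 372 × 572.56 × 10 × 1 = 1597.4 kN.
Bearing (10 mm plate, F_u = 450 MPa): end bolts L_c = 42 − 30/2 = 27, R_n = min(1.2×27×10×450, 2.4×27×10×450) = 145.8 kN/bolt; interior L_c = 78 − 30 = 48, R_n = 259.2 kN/bolt. φR_n = 0.75 × (2×145.8 + 8×259.2) = 1773.9 kN.
Tension yield (gross): A_g = 255×10 = 2550 mm². φR_n = 0.90 × 345 × 2550 = 791.8 kN.
Block shear: shear path 2×[42+4×78] = 2×354 mm, A_gv = 7080, A_nv = 2×(354 − 4.5×32)×10 = 4200 mm²; tension across gage: (72 − 1×32)×10 = 400 mm². R_n = min(0.6×450×4200, 0.6×345×7080) + 1.0×450×400 = min(1134, 1465.6) + 180 = 1314 kN. φR_n = 0.75 × 1314 = 985.5 kN.
Governing: min(1597.4, 1773.9, 791.8, 985.5) = 791.8 kN → gross-section yield.

791.8 kN (gross-section yield governs)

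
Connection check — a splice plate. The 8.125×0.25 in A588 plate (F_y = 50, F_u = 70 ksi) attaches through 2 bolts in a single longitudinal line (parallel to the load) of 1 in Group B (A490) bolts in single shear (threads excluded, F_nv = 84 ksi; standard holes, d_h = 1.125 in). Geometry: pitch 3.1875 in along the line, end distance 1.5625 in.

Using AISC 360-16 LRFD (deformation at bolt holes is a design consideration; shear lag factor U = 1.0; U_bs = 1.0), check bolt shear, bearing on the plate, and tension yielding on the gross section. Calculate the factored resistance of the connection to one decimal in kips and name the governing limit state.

47.3 kips (bearing governs)

Bolt shear: A_b = π(1)²/4 = 0.7854 in². φR_n = 0.75 × 84 × 0.7854 × 2 × 1 = 99.0 kips.
Bearing (0.25 in plate, F_u = 70 ksi): end bolts L_c = 1.5625 − 1.125/2 = 1, R_n = min(1.2×1×0.25×70, 2.4×1×0.25×70) = 21 kips/bolt; interior L_c = 3.1875 − 1.125 = 2.0625, R_n = 42 kips/bolt. φR_n = 0.75 × (1×21 + 1×42) = 47.3 kips.
Tension yield (gross): A_g = 8.125×0.25 = 2.0313 in². φR_n = 0.90 × 50 × 2.0313 = 91.4 kips.
Governing: min(99.0, 47.3, 91.4) = 47.3 kips → bearing.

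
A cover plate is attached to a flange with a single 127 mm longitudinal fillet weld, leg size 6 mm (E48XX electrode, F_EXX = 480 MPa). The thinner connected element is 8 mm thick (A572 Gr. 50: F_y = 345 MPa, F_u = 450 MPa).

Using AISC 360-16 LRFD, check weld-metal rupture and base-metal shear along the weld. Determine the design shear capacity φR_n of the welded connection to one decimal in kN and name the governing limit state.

Weld metal: throat = 0.707×6 = 4.242 mm, L = 127 mm. φR_n = 0.75 × 0.6 × 480 × 4.242 × 127 = 116.4 kN.
Base metal shear (8 mm plate): yield φR_n = 1.0×0.6×345×8×127 = 210.3 kN; rupture φR_n = 0.75×0.6×450×8×127 = 205.7 kN; take 205.7 kN (rupture).
Governing: min(116.4, 205.7) = 116.4 kN → weld metal.

116.4 kN (weld metal governs)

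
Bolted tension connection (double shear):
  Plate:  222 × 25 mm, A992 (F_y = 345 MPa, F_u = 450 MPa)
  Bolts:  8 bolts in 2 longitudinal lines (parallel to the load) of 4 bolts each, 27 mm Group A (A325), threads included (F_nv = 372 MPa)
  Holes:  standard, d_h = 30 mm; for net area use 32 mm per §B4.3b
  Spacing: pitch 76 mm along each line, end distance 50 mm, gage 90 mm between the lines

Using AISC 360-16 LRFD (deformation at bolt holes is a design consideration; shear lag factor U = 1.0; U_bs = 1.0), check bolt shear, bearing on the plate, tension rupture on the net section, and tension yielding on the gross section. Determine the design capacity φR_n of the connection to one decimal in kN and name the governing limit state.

Bolt shear: A_b = π(27)²/4 = 572.56 mm². φR_n = 0.75 × 372 × 572.56 × 8 × 2 = 2555.9 kN.
Bearing (25 mm plate, F_u = 450 MPa): end bolts L_c = 50 − 30/2 = 35, R_n = min(1.2×35×25×450, 2.4×27×25×450) = 472.5 kN/bolt; interior L_c = 76 − 30 = 46, R_n = 621 kN/bolt. φR_n = 0.75 × (2×472.5 + 6×621) = 3503.3 kN.
Tension rupture (net): A_n = (222 − 2×32)×25 = 3950 mm² (U = 1.0, A_e = A_n). φR_n = 0.75 × 450 × 3950 = 1333.1 kN.
Tension yield (gross): A_g = 222×25 = 5550 mm². φR_n = 0.90 × 345 × 5550 = 1723.3 kN.
Governing: min(2555.9, 3503.3, 1333.1, 1723.3) = 1333.1 kN → net-section rupture.

1333.1 kN (net-section rupture governs)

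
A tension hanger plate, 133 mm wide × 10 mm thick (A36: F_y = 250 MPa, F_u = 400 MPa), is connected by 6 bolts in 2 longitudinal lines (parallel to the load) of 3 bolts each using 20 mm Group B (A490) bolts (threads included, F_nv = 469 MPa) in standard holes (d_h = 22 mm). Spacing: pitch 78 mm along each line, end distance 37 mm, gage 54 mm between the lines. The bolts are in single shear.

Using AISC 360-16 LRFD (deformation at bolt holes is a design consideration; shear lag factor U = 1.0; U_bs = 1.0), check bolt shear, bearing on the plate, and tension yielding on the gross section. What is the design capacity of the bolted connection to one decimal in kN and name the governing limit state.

Bolt shear: A_b = π(20)²/4 = 314.16 mm². φR_n = 0.75 × 469 × 314.16 × 6 × 1 = 663.0 kN.
Bearing (10 mm plate, F_u = 400 MPa): end bolts L_c = 37 − 22/2 = 26, R_n = min(1.2×26×10×400, 2.4×20×10×400) = 124.8 kN/bolt; interior L_c = 78 − 22 = 56, R_n = 192 kN/bolt. φR_n = 0.75 × (2×124.8 + 4×192) = 763.2 kN.
Tension yield (gross): A_g = 133×10 = 1330 mm². φR_n = 0.90 × 250 × 1330 = 299.3 kN.
Governing: min(663.0, 763.2, 299.3) = 299.3 kN → gross-section yield.

299.3 kN (gross-section yield governs)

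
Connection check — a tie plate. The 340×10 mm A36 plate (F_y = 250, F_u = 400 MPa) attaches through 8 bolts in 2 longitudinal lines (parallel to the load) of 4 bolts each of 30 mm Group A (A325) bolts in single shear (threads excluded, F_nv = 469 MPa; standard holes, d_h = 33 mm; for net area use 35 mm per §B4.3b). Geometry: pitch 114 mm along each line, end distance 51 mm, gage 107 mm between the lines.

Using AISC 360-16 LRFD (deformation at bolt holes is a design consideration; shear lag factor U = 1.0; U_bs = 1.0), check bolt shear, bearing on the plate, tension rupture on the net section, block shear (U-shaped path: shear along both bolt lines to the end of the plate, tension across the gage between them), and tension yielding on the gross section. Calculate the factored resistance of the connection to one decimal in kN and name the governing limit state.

765.0 kN (gross-section yield governs)

Bolt shear: A_b = π(30)²/4 = 706.86 mm². φR_n = 0.75 × 469 × 706.86 × 8 × 1 = 1989.1 kN.
Bearing (10 mm plate, F_u = 400 MPa): end bolts L_c = 51 − 33/2 = 34.5, R_n = min(1.2×34.5×10×400, 2.4×30×10×400) = 165.6 kN/bolt; interior L_c = 114 − 33 = 81, R_n = 288 kN/bolt. φR_n = 0.75 × (2×165.6 + 6×288) = 1544.4 kN.
Tension rupture (net): A_n = (340 − 2×35)×10 = 2700 mm² (U = 1.0, A_e = A_n). φR_n = 0.75 × 400 × 2700 = 810.0 kN.
Block shear: shear path 2×[51+3×114] = 2×393 mm, A_gv = 7860, A_nv = 2×(393 − 3.5×35)×10 = 5410 mm²; tension across gage: (107 − 1×35)×10 = 720 mm². R_n = min(0.6×400×5410, 0.6×250×7860) + 1.0×400×720 = min(1298.4, 1179) + 288 = 1467 kN. φR_n = 0.75 × 1467 = 1100.3 kN.
Tension yield (gross): A_g = 340×10 = 3400 mm². φR_n = 0.90 × 250 × 3400 = 765.0 kN.
Governing: min(1989.1, 1544.4, 810.0, 1100.3, 765.0) = 765.0 kN → gross-section yield.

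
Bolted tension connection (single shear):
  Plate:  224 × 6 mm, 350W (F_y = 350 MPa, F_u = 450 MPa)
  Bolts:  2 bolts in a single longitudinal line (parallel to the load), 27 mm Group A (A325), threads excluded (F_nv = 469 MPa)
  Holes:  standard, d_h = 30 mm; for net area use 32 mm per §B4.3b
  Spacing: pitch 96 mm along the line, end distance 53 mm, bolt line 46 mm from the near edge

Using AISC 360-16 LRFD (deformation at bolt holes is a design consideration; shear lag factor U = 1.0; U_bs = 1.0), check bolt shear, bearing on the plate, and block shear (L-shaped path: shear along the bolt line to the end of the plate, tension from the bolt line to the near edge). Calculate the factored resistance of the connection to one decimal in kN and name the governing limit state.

Bolt shear: A_b = π(27)²/4 = 572.56 mm². φR_n = 0.75 × 469 × 572.56 × 2 × 1 = 402.8 kN.
Bearing (6 mm plate, F_u = 450 MPa): end bolts L_c = 53 − 30/2 = 38, R_n = min(1.2×38×6×450, 2.4×27×6×450) = 123.12 kN/bolt; interior L_c = 96 − 30 = 66, R_n = 174.96 kN/bolt. φR_n = 0.75 × (1×123.12 + 1×174.96) = 223.6 kN.
Block shear: shear path 1×[53+1×96] = 1×149 mm, A_gv = 894, A_nv = 1×(149 − 1.5×32)×6 = 606 mm²; tension to near edge: (46 − 0.5×32)×6 = 180 mm². R_n = min(0.6×450×606, 0.6×350×894) + 1.0×450×180 = min(163.62, 187.74) + 81 = 244.62 kN. φR_n = 0.75 × 244.62 = 183.5 kN.
Governing: min(402.8, 223.6, 183.5) = 183.5 kN → block shear.

183.5 kN (block shear governs)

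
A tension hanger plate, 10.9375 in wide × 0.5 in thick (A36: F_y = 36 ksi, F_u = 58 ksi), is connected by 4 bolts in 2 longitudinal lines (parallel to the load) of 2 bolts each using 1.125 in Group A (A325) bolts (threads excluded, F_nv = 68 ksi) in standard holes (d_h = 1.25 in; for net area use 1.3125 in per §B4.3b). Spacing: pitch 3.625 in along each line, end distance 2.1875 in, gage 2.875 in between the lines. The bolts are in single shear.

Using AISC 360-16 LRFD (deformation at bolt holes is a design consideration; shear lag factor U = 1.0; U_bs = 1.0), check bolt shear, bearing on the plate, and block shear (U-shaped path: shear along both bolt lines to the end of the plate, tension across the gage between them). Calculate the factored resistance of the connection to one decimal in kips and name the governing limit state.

Bolt shear: A_b = π(1.125)²/4 = 0.99402 in². φR_n = 0.75 × 68 × 0.99402 × 4 × 1 = 202.8 kips.
Bearing (0.5 in plate, F_u = 58 ksi): end bolts L_c = 2.1875 − 1.25/2 = 1.5625, R_n = min(1.2×1.5625×0.5×58, 2.4×1.125×0.5×58) = 54.375 kips/bolt; interior L_c = 3.625 − 1.25 = 2.375, R_n = 78.3 kips/bolt. φR_n = 0.75 × (2×54.375 + 2×78.3) = 199.0 kips.
Block shear: shear path 2×[2.1875+1×3.625] = 2×5.8125 in, A_gv = 5.8125, A_nv = 2×(5.8125 − 1.5×1.3125)×0.5 = 3.8438 in²; tension across gage: (2.875 − 1×1.3125)×0.5 = 0.78125 in². R_n = min(0.6×58×3.8438, 0.6×36×5.8125) + 1.0×58×0.78125 = min(133.76, 125.55) + 45.313 = 170.86 kips. φR_n = 0.75 × 170.86 = 128.1 kips.
Governing: min(202.8, 199.0, 128.1) = 128.1 kips → block shear.

128.1 kips (block shear governs)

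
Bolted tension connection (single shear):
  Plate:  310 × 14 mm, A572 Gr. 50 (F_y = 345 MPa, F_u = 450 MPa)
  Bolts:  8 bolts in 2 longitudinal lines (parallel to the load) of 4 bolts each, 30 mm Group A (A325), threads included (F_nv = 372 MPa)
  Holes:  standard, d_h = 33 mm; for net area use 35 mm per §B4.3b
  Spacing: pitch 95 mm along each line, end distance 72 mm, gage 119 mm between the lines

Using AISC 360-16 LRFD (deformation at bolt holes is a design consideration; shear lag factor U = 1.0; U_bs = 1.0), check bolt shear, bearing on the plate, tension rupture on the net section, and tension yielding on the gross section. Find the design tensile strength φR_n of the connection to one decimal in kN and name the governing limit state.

Bolt shear: A_b = π(30)²/4 = 706.86 mm². φR_n = 0.75 × 372 × 706.86 × 8 × 1 = 1577.7 kN.
Bearing (14 mm plate, F_u = 450 MPa): end bolts L_c = 72 − 33/2 = 55.5, R_n = min(1.2×55.5×14×450, 2.4×30×14×450) = 419.58 kN/bolt; interior L_c = 95 − 33 = 62, R_n = 453.6 kN/bolt. φR_n = 0.75 × (2×419.58 + 6×453.6) = 2670.6 kN.
Tension rupture (net): A_n = (310 − 2×35)×14 = 3360 mm² (U = 1.0, A_e = A_n). φR_n = 0.75 × 450 × 3360 = 1134.0 kN.
Tension yield (gross): A_g = 310×14 = 4340 mm². φR_n = 0.90 × 345 × 4340 = 1347.6 kN.
Governing: min(1577.7, 2670.6, 1134.0, 1347.6) = 1134.0 kN → net-section rupture.

1134.0 kN (net-section rupture governs)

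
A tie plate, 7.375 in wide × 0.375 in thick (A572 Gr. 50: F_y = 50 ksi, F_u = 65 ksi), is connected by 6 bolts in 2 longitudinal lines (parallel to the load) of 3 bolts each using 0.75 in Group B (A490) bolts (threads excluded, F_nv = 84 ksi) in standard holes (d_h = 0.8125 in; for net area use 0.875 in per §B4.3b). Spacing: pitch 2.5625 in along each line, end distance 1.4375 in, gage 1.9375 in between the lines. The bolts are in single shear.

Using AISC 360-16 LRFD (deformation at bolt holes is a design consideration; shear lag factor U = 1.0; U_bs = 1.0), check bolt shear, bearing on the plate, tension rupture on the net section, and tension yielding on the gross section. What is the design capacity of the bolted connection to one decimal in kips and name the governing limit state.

102.8 kips (net-section rupture governs)

Bolt shear: A_b = π(0.75)²/4 = 0.44179 in². φR_n = 0.75 × 84 × 0.44179 × 6 × 1 = 167.0 kips.
Bearing (0.375 in plate, F_u = 65 ksi): end bolts L_c = 1.4375 − 0.8125/2 = 1.03125, R_n = min(1.2×1.03125×0.375×65, 2.4×0.75×0.375×65) = 30.164 kips/bolt; interior L_c = 2.5625 − 0.8125 = 1.75, R_n = 43.875 kips/bolt. φR_n = 0.75 × (2×30.164 + 4×43.875) = 176.9 kips.
Tension rupture (net): A_n = (7.375 − 2×0.875)×0.375 = 2.1094 in² (U = 1.0, A_e = A_n). φR_n = 0.75 × 65 × 2.1094 = 102.8 kips.
Tension yield (gross): A_g = 7.375×0.375 = 2.7656 in². φR_n = 0.90 × 50 × 2.7656 = 124.5 kips.
Governing: min(167.0, 176.9, 102.8, 124.5) = 102.8 kips → net-section rupture.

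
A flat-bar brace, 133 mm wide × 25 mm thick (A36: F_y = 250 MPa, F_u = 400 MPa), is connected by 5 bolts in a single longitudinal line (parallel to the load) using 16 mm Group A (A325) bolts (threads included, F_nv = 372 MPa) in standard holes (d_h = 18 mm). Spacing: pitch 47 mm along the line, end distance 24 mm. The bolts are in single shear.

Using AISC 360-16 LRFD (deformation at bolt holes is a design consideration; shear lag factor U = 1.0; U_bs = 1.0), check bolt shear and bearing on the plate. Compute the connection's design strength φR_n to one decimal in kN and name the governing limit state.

Bolt shear: A_b = π(16)²/4 = 201.06 mm². φR_n = 0.75 × 372 × 201.06 × 5 × 1 = 280.5 kN.
Bearing (25 mm plate, F_u = 400 MPa): end bolts L_c = 24 − 18/2 = 15, R_n = min(1.2×15×25×400, 2.4×16×25×400) = 180 kN/bolt; interior L_c = 47 − 18 = 29, R_n = 348 kN/bolt. φR_n = 0.75 × (1×180 + 4×348) = 1179.0 kN.
Governing: min(280.5, 1179.0) = 280.5 kN → bolt shear.

280.5 kN (bolt shear governs)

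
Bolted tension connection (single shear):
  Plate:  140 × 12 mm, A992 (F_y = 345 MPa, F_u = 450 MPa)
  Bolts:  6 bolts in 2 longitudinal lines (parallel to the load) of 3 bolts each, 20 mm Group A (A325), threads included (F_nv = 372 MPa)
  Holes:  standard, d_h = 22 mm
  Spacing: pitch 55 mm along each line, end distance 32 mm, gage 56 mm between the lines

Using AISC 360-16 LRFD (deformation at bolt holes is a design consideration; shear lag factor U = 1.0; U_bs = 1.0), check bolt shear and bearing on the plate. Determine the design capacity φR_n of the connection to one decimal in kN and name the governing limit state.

525.9 kN (bolt shear governs)

Bolt shear: A_b = π(20)²/4 = 314.16 mm². φR_n = 0.75 × 372 × 314.16 × 6 × 1 = 525.9 kN.
Bearing (12 mm plate, F_u = 450 MPa): end bolts L_c = 32 − 22/2 = 21, R_n = min(1.2×21×12×450, 2.4×20×12×450) = 136.08 kN/bolt; interior L_c = 55 − 22 = 33, R_n = 213.84 kN/bolt. φR_n = 0.75 × (2×136.08 + 4×213.84) = 845.6 kN.
Governing: min(525.9, 845.6) = 525.9 kN → bolt shear.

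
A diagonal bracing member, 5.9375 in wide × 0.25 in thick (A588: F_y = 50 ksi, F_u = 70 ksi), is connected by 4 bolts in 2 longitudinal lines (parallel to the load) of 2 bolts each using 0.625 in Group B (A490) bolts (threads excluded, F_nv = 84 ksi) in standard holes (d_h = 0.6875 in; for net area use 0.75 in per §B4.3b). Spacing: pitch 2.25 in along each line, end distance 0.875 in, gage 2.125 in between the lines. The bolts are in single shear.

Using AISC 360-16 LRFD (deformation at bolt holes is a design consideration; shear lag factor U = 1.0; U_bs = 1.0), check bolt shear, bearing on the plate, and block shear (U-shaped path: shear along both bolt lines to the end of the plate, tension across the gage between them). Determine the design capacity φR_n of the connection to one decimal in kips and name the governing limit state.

49.5 kips (block shear governs)

Bolt shear: A_b = π(0.625)²/4 = 0.3068 in². φR_n = 0.75 × 84 × 0.3068 × 4 × 1 = 77.3 kips.
Bearing (0.25 in plate, F_u = 70 ksi): end bolts L_c = 0.875 − 0.6875/2 = 0.53125, R_n = min(1.2×0.53125×0.25×70, 2.4×0.625×0.25×70) = 11.156 kips/bolt; interior L_c = 2.25 − 0.6875 = 1.5625, R_n = 26.25 kips/bolt. φR_n = 0.75 × (2×11.156 + 2×26.25) = 56.1 kips.
Block shear: shear path 2×[0.875+1×2.25] = 2×3.125 in, A_gv = 1.5625, A_nv = 2×(3.125 − 1.5×0.75)×0.25 = 1 in²; tension across gage: (2.125 − 1×0.75)×0.25 = 0.34375 in². R_n = min(0.6×70×1, 0.6×50×1.5625) + 1.0×70×0.34375 = min(42, 46.875) + 24.063 = 66.063 kips. φR_n = 0.75 × 66.063 = 49.5 kips.
Governing: min(77.3, 56.1, 49.5) = 49.5 kips → block shear.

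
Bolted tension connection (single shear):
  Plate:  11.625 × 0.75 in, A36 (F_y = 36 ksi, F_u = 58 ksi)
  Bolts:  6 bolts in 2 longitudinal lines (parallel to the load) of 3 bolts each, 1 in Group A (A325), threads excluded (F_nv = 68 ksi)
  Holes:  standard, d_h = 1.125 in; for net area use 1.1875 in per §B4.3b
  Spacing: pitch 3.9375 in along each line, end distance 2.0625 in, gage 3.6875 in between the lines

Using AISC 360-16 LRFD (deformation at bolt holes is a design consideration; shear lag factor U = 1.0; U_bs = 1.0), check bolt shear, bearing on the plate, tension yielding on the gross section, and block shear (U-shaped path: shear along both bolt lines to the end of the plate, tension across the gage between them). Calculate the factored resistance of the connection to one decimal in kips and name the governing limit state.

240.3 kips (bolt shear governs)

Bolt shear: A_b = π(1)²/4 = 0.7854 in². φR_n = 0.75 × 68 × 0.7854 × 6 × 1 = 240.3 kips.
Bearing (0.75 in plate, F_u = 58 ksi): end bolts L_c = 2.0625 − 1.125/2 = 1.5, R_n = min(1.2×1.5×0.75×58, 2.4×1×0.75×58) = 78.3 kips/bolt; interior L_c = 3.9375 − 1.125 = 2.8125, R_n = 104.4 kips/bolt. φR_n = 0.75 × (2×78.3 + 4×104.4) = 430.7 kips.
Tension yield (gross): A_g = 11.625×0.75 = 8.7188 in². φR_n = 0.90 × 36 × 8.7188 = 282.5 kips.
Block shear: shear path 2×[2.0625+2×3.9375] = 2×9.9375 in, A_gv = 14.906, A_nv = 2×(9.9375 − 2.5×1.1875)×0.75 = 10.453 in²; tension across gage: (3.6875 − 1×1.1875)×0.75 = 1.875 in². R_n = min(0.6×58×10.453, 0.6×36×14.906) + 1.0×58×1.875 = min(363.76, 321.97) + 108.75 = 430.72 kips. φR_n = 0.75 × 430.72 = 323.0 kips.
Governing: min(240.3, 430.7, 282.5, 323.0) = 240.3 kips → bolt shear.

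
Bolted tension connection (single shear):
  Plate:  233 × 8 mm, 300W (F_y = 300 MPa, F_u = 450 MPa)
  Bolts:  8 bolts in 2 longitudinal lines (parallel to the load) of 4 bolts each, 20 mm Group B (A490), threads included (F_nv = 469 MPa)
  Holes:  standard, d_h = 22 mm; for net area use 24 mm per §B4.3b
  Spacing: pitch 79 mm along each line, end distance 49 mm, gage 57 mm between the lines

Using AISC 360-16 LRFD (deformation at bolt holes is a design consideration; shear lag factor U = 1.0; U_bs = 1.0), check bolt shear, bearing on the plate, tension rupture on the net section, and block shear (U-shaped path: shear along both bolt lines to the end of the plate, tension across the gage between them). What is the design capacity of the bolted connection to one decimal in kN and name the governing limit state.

499.5 kN (net-section rupture governs)

Bolt shear: A_b = π(20)²/4 = 314.16 mm². φR_n = 0.75 × 469 × 314.16 × 8 × 1 = 884.0 kN.
Bearing (8 mm plate, F_u = 450 MPa): end bolts L_c = 49 − 22/2 = 38, R_n = min(1.2×38×8×450, 2.4×20×8×450) = 164.16 kN/bolt; interior L_c = 79 − 22 = 57, R_n = 172.8 kN/bolt. φR_n = 0.75 × (2×164.16 + 6×172.8) = 1023.8 kN.
Tension rupture (net): A_n = (233 − 2×24)×8 = 1480 mm² (U = 1.0, A_e = A_n). φR_n = 0.75 × 450 × 1480 = 499.5 kN.
Block shear: shear path 2×[49+3×79] = 2×286 mm, A_gv = 4576, A_nv = 2×(286 − 3.5×24)×8 = 3232 mm²; tension across gage: (57 − 1×24)×8 = 264 mm². R_n = min(0.6×450×3232, 0.6×300×4576) + 1.0×450×264 = min(872.64, 823.68) + 118.8 = 942.48 kN. φR_n = 0.75 × 942.48 = 706.9 kN.
Governing: min(884.0, 1023.8, 499.5, 706.9) = 499.5 kN → net-section rupture.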